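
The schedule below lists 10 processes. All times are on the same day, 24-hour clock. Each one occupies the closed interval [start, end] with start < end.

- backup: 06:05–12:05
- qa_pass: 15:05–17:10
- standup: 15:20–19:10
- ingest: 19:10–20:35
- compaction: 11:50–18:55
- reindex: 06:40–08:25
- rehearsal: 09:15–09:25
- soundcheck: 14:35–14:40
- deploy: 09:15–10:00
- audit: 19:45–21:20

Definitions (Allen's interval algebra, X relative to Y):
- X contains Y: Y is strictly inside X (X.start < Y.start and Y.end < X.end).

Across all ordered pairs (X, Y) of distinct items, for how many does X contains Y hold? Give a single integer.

5

Checking all 90 ordered pairs for relation 'contains'; matching pairs in alphabetical order:
(backup, deploy): backup contains deploy ✓
(backup, rehearsal): backup contains rehearsal ✓
(backup, reindex): backup contains reindex ✓
(compaction, qa_pass): compaction contains qa_pass ✓
(compaction, soundcheck): compaction contains soundcheck ✓
Count: 5.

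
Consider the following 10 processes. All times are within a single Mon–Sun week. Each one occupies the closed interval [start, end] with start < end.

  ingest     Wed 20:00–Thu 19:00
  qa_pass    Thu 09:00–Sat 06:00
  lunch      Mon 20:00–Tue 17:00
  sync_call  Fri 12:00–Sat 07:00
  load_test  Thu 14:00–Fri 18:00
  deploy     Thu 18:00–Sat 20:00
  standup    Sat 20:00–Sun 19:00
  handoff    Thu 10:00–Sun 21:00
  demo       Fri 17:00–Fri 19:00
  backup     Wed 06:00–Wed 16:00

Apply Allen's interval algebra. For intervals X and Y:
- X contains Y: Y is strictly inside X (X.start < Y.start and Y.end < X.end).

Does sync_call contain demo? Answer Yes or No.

Yes

sync_call = [Fri 12:00, Sat 07:00], demo = [Fri 17:00, Fri 19:00].
Actual relation of sync_call to demo: contains.
Asked whether 'contains' holds → Yes.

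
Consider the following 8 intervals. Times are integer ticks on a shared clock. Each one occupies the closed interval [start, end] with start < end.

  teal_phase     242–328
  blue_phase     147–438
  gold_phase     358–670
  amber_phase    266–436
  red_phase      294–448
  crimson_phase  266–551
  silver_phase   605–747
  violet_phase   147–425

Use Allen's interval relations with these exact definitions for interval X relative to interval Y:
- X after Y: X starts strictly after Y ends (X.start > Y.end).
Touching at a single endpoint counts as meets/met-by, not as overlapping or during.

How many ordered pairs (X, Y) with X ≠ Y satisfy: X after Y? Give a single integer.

7

Checking all 56 ordered pairs for relation 'after'; matching pairs in alphabetical order:
(gold_phase, teal_phase): gold_phase after teal_phase ✓
(silver_phase, amber_phase): silver_phase after amber_phase ✓
(silver_phase, blue_phase): silver_phase after blue_phase ✓
(silver_phase, crimson_phase): silver_phase after crimson_phase ✓
(silver_phase, red_phase): silver_phase after red_phase ✓
(silver_phase, teal_phase): silver_phase after teal_phase ✓
(silver_phase, violet_phase): silver_phase after violet_phase ✓
Count: 7.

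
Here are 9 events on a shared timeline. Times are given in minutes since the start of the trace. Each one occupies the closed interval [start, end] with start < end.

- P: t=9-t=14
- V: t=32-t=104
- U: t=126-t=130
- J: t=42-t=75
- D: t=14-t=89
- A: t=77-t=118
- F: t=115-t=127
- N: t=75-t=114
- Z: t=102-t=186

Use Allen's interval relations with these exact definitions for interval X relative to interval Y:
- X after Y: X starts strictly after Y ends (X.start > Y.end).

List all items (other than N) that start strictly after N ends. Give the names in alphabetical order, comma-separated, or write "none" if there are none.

F, U

Target N = [t=75, t=114].
A [t=77, t=118] → overlapped-by → no.
D [t=14, t=89] → overlaps → no.
F [t=115, t=127] → after → yes.
J [t=42, t=75] → meets → no.
P [t=9, t=14] → before → no.
U [t=126, t=130] → after → yes.
V [t=32, t=104] → overlaps → no.
Z [t=102, t=186] → overlapped-by → no.
Result: F, U.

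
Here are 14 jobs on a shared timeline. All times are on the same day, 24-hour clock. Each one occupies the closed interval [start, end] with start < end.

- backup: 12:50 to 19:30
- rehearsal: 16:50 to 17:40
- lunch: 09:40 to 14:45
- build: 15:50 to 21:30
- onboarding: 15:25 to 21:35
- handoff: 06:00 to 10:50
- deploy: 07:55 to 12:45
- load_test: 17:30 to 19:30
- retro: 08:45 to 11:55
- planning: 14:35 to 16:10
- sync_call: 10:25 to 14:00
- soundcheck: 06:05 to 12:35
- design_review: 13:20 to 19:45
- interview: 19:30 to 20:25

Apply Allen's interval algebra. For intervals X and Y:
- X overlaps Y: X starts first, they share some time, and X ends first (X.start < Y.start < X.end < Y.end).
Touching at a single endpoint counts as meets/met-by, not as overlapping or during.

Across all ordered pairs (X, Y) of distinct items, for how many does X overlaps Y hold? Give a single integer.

Checking all 182 ordered pairs for relation 'overlaps'; matching pairs in alphabetical order:
(backup, build): backup overlaps build ✓
(backup, design_review): backup overlaps design_review ✓
(backup, onboarding): backup overlaps onboarding ✓
(deploy, lunch): deploy overlaps lunch ✓
(deploy, sync_call): deploy overlaps sync_call ✓
(design_review, build): design_review overlaps build ✓
(design_review, interview): design_review overlaps interview ✓
(design_review, onboarding): design_review overlaps onboarding ✓
(handoff, deploy): handoff overlaps deploy ✓
(handoff, lunch): handoff overlaps lunch ✓
(handoff, retro): handoff overlaps retro ✓
(handoff, soundcheck): handoff overlaps soundcheck ✓
(handoff, sync_call): handoff overlaps sync_call ✓
(lunch, backup): lunch overlaps backup ✓
(lunch, design_review): lunch overlaps design_review ✓
(lunch, planning): lunch overlaps planning ✓
(planning, build): planning overlaps build ✓
(planning, onboarding): planning overlaps onboarding ✓
(rehearsal, load_test): rehearsal overlaps load_test ✓
(retro, lunch): retro overlaps lunch ✓
(retro, sync_call): retro overlaps sync_call ✓
(soundcheck, deploy): soundcheck overlaps deploy ✓
(soundcheck, lunch): soundcheck overlaps lunch ✓
(soundcheck, sync_call): soundcheck overlaps sync_call ✓
... plus 2 further pairs not listed.
Count: 26.

26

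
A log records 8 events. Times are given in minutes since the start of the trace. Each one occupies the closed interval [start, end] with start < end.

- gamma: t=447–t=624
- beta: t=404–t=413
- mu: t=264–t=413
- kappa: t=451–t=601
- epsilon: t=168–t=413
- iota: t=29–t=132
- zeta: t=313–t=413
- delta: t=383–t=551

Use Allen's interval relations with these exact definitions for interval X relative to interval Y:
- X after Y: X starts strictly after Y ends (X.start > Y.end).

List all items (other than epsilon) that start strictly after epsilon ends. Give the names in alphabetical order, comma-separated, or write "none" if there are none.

Target epsilon = [t=168, t=413].
beta [t=404, t=413] → finishes → no.
delta [t=383, t=551] → overlapped-by → no.
gamma [t=447, t=624] → after → yes.
iota [t=29, t=132] → before → no.
kappa [t=451, t=601] → after → yes.
mu [t=264, t=413] → finishes → no.
zeta [t=313, t=413] → finishes → no.
Result: gamma, kappa.

gamma, kappa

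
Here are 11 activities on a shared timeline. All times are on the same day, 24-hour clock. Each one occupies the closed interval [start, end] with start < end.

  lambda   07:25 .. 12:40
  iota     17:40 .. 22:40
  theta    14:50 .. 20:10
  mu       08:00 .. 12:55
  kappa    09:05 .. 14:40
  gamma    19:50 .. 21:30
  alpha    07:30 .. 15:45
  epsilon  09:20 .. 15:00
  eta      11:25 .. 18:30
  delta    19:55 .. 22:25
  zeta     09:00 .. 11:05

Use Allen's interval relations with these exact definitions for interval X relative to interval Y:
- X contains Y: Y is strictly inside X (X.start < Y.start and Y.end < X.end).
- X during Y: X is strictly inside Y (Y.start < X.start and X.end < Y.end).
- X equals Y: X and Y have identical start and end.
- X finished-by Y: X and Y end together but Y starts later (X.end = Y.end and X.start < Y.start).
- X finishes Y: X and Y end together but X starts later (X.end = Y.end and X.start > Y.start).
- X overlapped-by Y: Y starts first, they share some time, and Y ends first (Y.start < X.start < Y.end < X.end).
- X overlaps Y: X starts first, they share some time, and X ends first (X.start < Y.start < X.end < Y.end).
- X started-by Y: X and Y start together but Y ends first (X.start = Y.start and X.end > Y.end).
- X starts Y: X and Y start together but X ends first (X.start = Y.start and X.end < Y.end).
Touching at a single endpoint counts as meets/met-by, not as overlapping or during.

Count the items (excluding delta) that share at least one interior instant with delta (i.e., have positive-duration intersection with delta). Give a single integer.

Target delta = [19:55, 22:25].
alpha [07:30, 15:45] → before → no.
epsilon [09:20, 15:00] → before → no.
eta [11:25, 18:30] → before → no.
gamma [19:50, 21:30] → overlaps → counts.
iota [17:40, 22:40] → contains → counts.
kappa [09:05, 14:40] → before → no.
lambda [07:25, 12:40] → before → no.
mu [08:00, 12:55] → before → no.
theta [14:50, 20:10] → overlaps → counts.
zeta [09:00, 11:05] → before → no.
Total: 3.

3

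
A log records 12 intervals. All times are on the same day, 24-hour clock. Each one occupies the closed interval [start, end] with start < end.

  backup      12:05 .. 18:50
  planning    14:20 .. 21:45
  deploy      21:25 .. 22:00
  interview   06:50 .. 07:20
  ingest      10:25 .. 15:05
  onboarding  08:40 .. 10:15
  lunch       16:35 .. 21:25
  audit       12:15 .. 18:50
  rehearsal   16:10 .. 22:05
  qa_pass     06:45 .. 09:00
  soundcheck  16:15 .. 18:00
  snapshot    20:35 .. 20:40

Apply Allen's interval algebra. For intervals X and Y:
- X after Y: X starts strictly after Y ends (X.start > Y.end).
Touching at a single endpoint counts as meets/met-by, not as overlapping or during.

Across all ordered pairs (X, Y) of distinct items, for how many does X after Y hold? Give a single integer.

40

Checking all 132 ordered pairs for relation 'after'; matching pairs in alphabetical order:
(audit, interview): audit after interview ✓
(audit, onboarding): audit after onboarding ✓
(audit, qa_pass): audit after qa_pass ✓
(backup, interview): backup after interview ✓
(backup, onboarding): backup after onboarding ✓
(backup, qa_pass): backup after qa_pass ✓
(deploy, audit): deploy after audit ✓
(deploy, backup): deploy after backup ✓
(deploy, ingest): deploy after ingest ✓
(deploy, interview): deploy after interview ✓
(deploy, onboarding): deploy after onboarding ✓
(deploy, qa_pass): deploy after qa_pass ✓
(deploy, snapshot): deploy after snapshot ✓
(deploy, soundcheck): deploy after soundcheck ✓
(ingest, interview): ingest after interview ✓
(ingest, onboarding): ingest after onboarding ✓
(ingest, qa_pass): ingest after qa_pass ✓
(lunch, ingest): lunch after ingest ✓
(lunch, interview): lunch after interview ✓
(lunch, onboarding): lunch after onboarding ✓
(lunch, qa_pass): lunch after qa_pass ✓
(onboarding, interview): onboarding after interview ✓
(planning, interview): planning after interview ✓
(planning, onboarding): planning after onboarding ✓
... plus 16 further pairs not listed.
Count: 40.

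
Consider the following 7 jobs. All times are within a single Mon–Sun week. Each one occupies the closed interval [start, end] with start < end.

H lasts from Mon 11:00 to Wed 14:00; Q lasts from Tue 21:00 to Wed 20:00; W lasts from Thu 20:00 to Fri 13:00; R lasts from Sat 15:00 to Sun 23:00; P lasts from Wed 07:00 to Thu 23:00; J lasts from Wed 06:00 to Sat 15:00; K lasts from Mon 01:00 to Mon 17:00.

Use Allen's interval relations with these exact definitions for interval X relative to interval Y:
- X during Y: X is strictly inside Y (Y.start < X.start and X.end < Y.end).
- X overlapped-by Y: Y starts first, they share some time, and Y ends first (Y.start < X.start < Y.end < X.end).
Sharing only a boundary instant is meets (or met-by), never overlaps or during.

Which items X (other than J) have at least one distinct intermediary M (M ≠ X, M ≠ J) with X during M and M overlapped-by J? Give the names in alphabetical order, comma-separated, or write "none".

none

Target J = [Wed 06:00, Sat 15:00].
Intermediaries M with M overlapped-by J: none.
Union: none.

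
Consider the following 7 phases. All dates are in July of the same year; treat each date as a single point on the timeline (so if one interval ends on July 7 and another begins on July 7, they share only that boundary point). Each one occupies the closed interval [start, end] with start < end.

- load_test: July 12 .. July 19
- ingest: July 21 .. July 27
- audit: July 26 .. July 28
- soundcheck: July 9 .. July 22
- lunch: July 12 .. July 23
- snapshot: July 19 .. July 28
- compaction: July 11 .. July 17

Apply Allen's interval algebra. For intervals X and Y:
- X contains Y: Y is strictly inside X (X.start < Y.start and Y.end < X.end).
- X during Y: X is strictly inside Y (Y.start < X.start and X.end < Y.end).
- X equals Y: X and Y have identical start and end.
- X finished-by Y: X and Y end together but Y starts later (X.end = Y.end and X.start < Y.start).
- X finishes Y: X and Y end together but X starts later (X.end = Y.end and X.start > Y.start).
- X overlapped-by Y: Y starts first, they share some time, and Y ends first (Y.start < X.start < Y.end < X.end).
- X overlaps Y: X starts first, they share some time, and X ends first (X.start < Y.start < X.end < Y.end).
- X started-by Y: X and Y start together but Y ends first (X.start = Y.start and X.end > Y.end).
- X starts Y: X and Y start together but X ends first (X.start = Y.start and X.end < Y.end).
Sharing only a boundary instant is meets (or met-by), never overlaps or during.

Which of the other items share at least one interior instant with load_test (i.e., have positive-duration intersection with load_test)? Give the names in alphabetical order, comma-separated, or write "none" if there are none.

compaction, lunch, soundcheck

Target load_test = [July 12, July 19].
audit [July 26, July 28] → after → no.
compaction [July 11, July 17] → overlaps → yes.
ingest [July 21, July 27] → after → no.
lunch [July 12, July 23] → started-by → yes.
snapshot [July 19, July 28] → met-by → no.
soundcheck [July 9, July 22] → contains → yes.
Result: compaction, lunch, soundcheck.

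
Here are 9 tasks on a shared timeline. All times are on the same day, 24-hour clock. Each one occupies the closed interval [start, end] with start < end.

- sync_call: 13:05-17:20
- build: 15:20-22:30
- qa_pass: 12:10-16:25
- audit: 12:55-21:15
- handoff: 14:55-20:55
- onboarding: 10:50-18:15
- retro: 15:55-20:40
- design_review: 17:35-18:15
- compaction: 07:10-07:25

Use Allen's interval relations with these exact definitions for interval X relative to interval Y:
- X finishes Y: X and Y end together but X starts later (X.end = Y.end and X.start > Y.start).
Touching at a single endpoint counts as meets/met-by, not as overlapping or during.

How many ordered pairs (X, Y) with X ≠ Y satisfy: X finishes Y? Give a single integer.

1

Checking all 72 ordered pairs for relation 'finishes'; matching pairs in alphabetical order:
(design_review, onboarding): design_review finishes onboarding ✓
Count: 1.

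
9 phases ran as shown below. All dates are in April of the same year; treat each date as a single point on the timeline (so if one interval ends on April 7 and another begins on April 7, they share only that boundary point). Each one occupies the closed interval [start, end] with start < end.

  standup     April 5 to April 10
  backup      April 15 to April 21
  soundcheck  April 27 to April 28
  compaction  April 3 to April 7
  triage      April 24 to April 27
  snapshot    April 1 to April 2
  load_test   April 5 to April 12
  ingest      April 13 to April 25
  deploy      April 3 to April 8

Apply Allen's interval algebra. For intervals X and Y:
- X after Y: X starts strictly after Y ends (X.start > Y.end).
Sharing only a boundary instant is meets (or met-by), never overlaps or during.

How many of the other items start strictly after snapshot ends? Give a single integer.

8

Target snapshot = [April 1, April 2].
backup [April 15, April 21] → after → counts.
compaction [April 3, April 7] → after → counts.
deploy [April 3, April 8] → after → counts.
ingest [April 13, April 25] → after → counts.
load_test [April 5, April 12] → after → counts.
soundcheck [April 27, April 28] → after → counts.
standup [April 5, April 10] → after → counts.
triage [April 24, April 27] → after → counts.
Total: 8.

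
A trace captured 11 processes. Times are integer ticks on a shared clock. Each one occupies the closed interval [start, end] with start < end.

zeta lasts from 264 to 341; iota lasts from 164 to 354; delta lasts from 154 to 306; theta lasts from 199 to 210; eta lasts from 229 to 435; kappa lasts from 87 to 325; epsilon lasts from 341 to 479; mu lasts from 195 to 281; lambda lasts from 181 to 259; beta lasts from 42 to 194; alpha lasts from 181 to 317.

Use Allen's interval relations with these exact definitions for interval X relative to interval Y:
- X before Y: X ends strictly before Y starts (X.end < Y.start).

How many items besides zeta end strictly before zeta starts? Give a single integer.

3

Target zeta = [264, 341].
alpha [181, 317] → overlaps → no.
beta [42, 194] → before → counts.
delta [154, 306] → overlaps → no.
epsilon [341, 479] → met-by → no.
eta [229, 435] → contains → no.
iota [164, 354] → contains → no.
kappa [87, 325] → overlaps → no.
lambda [181, 259] → before → counts.
mu [195, 281] → overlaps → no.
theta [199, 210] → before → counts.
Total: 3.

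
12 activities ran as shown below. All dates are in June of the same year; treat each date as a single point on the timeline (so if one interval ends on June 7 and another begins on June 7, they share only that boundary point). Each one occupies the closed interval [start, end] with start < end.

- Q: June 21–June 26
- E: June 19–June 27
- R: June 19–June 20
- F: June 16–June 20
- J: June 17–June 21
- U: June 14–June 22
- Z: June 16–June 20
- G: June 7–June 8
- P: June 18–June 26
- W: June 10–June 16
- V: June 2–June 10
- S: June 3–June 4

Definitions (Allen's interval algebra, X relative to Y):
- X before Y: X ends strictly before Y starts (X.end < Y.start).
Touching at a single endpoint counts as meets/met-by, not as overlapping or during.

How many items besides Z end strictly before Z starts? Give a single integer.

3

Target Z = [June 16, June 20].
E [June 19, June 27] → overlapped-by → no.
F [June 16, June 20] → equals → no.
G [June 7, June 8] → before → counts.
J [June 17, June 21] → overlapped-by → no.
P [June 18, June 26] → overlapped-by → no.
Q [June 21, June 26] → after → no.
R [June 19, June 20] → finishes → no.
S [June 3, June 4] → before → counts.
U [June 14, June 22] → contains → no.
V [June 2, June 10] → before → counts.
W [June 10, June 16] → meets → no.
Total: 3.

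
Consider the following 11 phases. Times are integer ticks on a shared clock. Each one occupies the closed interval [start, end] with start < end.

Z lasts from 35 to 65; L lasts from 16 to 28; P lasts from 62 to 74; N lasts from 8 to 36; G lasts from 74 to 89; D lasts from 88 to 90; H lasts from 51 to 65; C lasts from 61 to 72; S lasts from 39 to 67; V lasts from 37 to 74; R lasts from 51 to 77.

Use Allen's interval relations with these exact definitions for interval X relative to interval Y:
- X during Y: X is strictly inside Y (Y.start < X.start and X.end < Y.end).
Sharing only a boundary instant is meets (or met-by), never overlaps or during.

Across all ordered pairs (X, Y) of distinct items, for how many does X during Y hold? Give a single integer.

7

Checking all 110 ordered pairs for relation 'during'; matching pairs in alphabetical order:
(C, R): C during R ✓
(C, V): C during V ✓
(H, S): H during S ✓
(H, V): H during V ✓
(L, N): L during N ✓
(P, R): P during R ✓
(S, V): S during V ✓
Count: 7.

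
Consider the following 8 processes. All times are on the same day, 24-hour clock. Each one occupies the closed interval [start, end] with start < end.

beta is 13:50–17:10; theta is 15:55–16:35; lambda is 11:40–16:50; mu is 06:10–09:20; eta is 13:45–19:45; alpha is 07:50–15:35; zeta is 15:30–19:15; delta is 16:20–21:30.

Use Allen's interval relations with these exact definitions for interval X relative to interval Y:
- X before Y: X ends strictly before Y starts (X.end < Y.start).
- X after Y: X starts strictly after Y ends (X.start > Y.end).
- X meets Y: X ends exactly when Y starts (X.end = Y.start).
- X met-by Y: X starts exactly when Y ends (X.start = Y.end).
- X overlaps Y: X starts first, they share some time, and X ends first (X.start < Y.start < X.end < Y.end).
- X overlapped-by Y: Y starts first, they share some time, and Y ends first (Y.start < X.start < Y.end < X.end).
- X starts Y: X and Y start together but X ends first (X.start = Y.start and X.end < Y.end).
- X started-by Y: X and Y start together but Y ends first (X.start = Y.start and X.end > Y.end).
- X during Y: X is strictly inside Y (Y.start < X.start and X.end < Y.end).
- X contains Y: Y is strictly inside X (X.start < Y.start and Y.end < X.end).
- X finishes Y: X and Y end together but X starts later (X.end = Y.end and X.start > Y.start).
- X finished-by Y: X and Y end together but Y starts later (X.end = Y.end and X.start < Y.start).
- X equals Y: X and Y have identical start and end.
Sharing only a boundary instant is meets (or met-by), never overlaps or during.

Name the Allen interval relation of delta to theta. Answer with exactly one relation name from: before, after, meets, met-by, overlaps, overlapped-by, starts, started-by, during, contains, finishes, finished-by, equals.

overlapped-by

delta = [16:20, 21:30]; theta = [15:55, 16:35].
Compare endpoints: delta.start > theta.start, delta.start < theta.end, delta.end > theta.start, delta.end > theta.end.
That pattern is 'overlapped-by'.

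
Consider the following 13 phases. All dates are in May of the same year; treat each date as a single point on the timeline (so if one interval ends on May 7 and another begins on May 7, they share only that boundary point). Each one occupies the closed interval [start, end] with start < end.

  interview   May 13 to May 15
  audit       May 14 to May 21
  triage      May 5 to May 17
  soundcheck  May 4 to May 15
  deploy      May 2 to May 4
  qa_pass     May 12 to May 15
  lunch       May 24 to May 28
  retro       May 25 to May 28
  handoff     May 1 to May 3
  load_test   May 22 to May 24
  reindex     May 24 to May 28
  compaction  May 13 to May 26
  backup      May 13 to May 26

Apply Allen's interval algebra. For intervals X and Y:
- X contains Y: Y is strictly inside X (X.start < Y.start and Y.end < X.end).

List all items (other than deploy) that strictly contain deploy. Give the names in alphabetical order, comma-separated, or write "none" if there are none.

Target deploy = [May 2, May 4].
audit [May 14, May 21] → after → no.
backup [May 13, May 26] → after → no.
compaction [May 13, May 26] → after → no.
handoff [May 1, May 3] → overlaps → no.
interview [May 13, May 15] → after → no.
load_test [May 22, May 24] → after → no.
lunch [May 24, May 28] → after → no.
qa_pass [May 12, May 15] → after → no.
reindex [May 24, May 28] → after → no.
retro [May 25, May 28] → after → no.
soundcheck [May 4, May 15] → met-by → no.
triage [May 5, May 17] → after → no.
Result: none.

none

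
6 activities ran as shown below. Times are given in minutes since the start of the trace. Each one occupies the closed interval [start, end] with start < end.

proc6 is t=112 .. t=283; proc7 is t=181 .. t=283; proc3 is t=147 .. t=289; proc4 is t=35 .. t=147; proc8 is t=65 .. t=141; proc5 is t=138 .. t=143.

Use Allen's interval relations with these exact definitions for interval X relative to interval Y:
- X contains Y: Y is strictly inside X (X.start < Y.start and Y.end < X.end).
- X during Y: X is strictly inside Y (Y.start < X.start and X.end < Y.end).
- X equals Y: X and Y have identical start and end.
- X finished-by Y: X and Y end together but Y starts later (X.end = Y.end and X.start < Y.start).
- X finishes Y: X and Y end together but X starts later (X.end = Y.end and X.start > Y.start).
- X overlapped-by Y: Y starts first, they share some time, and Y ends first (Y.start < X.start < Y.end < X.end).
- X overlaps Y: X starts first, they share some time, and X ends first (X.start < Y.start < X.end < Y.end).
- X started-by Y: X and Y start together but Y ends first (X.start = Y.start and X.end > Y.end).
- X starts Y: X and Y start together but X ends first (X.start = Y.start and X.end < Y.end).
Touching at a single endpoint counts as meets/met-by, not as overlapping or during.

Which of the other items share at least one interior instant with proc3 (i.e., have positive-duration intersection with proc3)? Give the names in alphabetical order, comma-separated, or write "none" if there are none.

Target proc3 = [t=147, t=289].
proc4 [t=35, t=147] → meets → no.
proc5 [t=138, t=143] → before → no.
proc6 [t=112, t=283] → overlaps → yes.
proc7 [t=181, t=283] → during → yes.
proc8 [t=65, t=141] → before → no.
Result: proc6, proc7.

proc6, proc7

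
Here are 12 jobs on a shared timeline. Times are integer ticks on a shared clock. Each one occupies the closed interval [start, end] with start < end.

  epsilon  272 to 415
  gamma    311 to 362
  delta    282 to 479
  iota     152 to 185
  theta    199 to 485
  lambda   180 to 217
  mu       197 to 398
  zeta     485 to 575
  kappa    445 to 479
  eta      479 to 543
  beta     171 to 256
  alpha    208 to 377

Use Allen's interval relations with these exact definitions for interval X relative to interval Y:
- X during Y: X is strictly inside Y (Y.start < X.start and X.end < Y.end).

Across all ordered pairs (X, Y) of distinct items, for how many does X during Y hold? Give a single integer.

11

Checking all 132 ordered pairs for relation 'during'; matching pairs in alphabetical order:
(alpha, mu): alpha during mu ✓
(alpha, theta): alpha during theta ✓
(delta, theta): delta during theta ✓
(epsilon, theta): epsilon during theta ✓
(gamma, alpha): gamma during alpha ✓
(gamma, delta): gamma during delta ✓
(gamma, epsilon): gamma during epsilon ✓
(gamma, mu): gamma during mu ✓
(gamma, theta): gamma during theta ✓
(kappa, theta): kappa during theta ✓
(lambda, beta): lambda during beta ✓
Count: 11.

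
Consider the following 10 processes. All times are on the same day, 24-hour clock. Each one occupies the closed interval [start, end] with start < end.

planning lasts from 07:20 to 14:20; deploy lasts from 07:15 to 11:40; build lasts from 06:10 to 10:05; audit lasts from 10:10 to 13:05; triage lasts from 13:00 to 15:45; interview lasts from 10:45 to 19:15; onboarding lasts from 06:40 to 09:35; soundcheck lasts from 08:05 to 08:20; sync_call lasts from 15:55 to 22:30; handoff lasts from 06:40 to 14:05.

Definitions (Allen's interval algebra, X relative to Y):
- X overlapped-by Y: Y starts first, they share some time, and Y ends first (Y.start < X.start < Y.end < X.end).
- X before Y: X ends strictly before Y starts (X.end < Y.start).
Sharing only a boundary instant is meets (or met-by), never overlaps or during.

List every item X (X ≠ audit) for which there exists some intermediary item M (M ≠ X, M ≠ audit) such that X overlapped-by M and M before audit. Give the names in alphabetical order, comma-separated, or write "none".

deploy, handoff, planning

Target audit = [10:10, 13:05].
Intermediaries M with M before audit: build, onboarding, soundcheck.
Via build — items with X overlapped-by build: deploy, handoff, planning.
Via onboarding — items with X overlapped-by onboarding: deploy, planning.
Via soundcheck — items with X overlapped-by soundcheck: none.
Union: deploy, handoff, planning.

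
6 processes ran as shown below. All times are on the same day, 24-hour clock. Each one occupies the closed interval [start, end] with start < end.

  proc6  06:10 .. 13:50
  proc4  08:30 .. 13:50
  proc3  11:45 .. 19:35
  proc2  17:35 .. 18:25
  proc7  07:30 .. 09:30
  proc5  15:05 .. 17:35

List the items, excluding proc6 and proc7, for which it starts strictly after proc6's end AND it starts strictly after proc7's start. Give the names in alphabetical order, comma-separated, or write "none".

proc2, proc5

Conditions: its start is strictly after proc6's end (X.start > 13:50) AND its start is strictly after proc7's start (X.start > 07:30).
proc2: start 17:35 > 13:50? ✓; start 17:35 > 07:30? ✓ → yes.
proc3: start 11:45 > 13:50? ✗; start 11:45 > 07:30? ✓ → no.
proc4: start 08:30 > 13:50? ✗; start 08:30 > 07:30? ✓ → no.
proc5: start 15:05 > 13:50? ✓; start 15:05 > 07:30? ✓ → yes.
Result: proc2, proc5.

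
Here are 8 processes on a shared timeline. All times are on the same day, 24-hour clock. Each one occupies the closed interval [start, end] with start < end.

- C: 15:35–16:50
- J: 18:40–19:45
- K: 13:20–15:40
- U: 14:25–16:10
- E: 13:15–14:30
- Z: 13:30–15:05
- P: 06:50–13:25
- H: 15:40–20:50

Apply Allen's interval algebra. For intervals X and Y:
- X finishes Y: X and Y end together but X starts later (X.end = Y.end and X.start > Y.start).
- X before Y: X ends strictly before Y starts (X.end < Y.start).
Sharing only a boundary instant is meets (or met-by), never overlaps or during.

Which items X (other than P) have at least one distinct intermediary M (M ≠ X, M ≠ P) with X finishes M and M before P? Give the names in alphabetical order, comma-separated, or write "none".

Target P = [06:50, 13:25].
Intermediaries M with M before P: none.
Union: none.

none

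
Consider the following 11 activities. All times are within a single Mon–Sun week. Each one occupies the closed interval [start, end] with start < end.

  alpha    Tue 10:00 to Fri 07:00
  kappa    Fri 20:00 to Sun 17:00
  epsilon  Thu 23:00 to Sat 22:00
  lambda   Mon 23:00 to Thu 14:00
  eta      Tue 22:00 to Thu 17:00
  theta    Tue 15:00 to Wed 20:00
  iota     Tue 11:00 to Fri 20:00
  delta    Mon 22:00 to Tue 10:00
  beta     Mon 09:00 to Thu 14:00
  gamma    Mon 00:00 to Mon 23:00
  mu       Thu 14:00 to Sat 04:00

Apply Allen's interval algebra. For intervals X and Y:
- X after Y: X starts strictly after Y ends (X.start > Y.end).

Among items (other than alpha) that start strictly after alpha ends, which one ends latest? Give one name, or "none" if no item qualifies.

Target alpha = [Tue 10:00, Fri 07:00].
beta [Mon 09:00, Thu 14:00] → overlaps → excluded.
delta [Mon 22:00, Tue 10:00] → meets → excluded.
epsilon [Thu 23:00, Sat 22:00] → overlapped-by → excluded.
eta [Tue 22:00, Thu 17:00] → during → excluded.
gamma [Mon 00:00, Mon 23:00] → before → excluded.
iota [Tue 11:00, Fri 20:00] → overlapped-by → excluded.
kappa [Fri 20:00, Sun 17:00] → after → candidate.
lambda [Mon 23:00, Thu 14:00] → overlaps → excluded.
mu [Thu 14:00, Sat 04:00] → overlapped-by → excluded.
theta [Tue 15:00, Wed 20:00] → during → excluded.
Among candidates, latest end is Sun 17:00 → kappa.

kappa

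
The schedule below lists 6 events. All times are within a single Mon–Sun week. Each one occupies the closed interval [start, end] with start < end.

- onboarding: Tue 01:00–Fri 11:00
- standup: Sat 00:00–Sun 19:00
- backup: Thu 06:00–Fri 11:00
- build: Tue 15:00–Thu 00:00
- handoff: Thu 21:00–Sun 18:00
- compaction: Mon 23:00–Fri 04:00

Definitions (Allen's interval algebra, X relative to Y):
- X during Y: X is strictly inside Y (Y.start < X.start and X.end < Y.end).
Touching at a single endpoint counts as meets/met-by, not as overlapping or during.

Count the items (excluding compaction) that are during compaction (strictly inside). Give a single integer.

1

Target compaction = [Mon 23:00, Fri 04:00].
backup [Thu 06:00, Fri 11:00] → overlapped-by → no.
build [Tue 15:00, Thu 00:00] → during → counts.
handoff [Thu 21:00, Sun 18:00] → overlapped-by → no.
onboarding [Tue 01:00, Fri 11:00] → overlapped-by → no.
standup [Sat 00:00, Sun 19:00] → after → no.
Total: 1.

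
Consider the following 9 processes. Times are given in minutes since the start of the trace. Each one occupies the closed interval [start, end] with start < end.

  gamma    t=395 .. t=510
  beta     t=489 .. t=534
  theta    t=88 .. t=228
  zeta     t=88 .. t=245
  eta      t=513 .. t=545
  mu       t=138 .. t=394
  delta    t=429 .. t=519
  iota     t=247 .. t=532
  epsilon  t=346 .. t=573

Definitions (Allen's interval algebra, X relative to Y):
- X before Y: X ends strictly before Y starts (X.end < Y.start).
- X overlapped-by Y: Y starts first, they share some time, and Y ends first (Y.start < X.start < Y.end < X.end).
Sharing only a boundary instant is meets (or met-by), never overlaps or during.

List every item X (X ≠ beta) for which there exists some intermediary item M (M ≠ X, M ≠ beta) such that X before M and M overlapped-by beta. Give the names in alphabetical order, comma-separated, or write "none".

gamma, mu, theta, zeta

Target beta = [t=489, t=534].
Intermediaries M with M overlapped-by beta: eta.
Via eta — items with X before eta: gamma, mu, theta, zeta.
Union: gamma, mu, theta, zeta.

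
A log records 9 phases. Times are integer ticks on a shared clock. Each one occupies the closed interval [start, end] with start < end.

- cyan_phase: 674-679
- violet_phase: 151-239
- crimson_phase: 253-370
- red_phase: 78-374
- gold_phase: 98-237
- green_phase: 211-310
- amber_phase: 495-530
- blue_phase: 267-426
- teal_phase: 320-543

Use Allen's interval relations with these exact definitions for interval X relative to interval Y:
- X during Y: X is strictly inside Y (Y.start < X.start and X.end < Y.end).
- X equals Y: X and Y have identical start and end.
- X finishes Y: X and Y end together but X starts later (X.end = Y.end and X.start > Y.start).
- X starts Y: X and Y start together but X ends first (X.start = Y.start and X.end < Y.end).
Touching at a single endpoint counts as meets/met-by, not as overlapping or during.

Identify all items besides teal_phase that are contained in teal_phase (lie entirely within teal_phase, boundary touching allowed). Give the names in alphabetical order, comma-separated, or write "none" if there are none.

Target teal_phase = [320, 543].
amber_phase [495, 530] → during → yes.
blue_phase [267, 426] → overlaps → no.
crimson_phase [253, 370] → overlaps → no.
cyan_phase [674, 679] → after → no.
gold_phase [98, 237] → before → no.
green_phase [211, 310] → before → no.
red_phase [78, 374] → overlaps → no.
violet_phase [151, 239] → before → no.
Result: amber_phase.

amber_phase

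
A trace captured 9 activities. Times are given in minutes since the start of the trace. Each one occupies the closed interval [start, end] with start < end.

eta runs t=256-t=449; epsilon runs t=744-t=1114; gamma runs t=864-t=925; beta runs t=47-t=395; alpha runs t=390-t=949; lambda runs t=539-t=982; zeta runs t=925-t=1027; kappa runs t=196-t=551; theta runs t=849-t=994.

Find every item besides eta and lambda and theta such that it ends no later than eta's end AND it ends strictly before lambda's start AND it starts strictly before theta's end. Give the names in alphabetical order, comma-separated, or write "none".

Conditions: its end is no later than eta's end (X.end <= t=449) AND its end is strictly before lambda's start (X.end < t=539) AND its start is strictly before theta's end (X.start < t=994).
alpha: end t=949 <= t=449? ✗; end t=949 < t=539? ✗; start t=390 < t=994? ✓ → no.
beta: end t=395 <= t=449? ✓; end t=395 < t=539? ✓; start t=47 < t=994? ✓ → yes.
epsilon: end t=1114 <= t=449? ✗; end t=1114 < t=539? ✗; start t=744 < t=994? ✓ → no.
gamma: end t=925 <= t=449? ✗; end t=925 < t=539? ✗; start t=864 < t=994? ✓ → no.
kappa: end t=551 <= t=449? ✗; end t=551 < t=539? ✗; start t=196 < t=994? ✓ → no.
zeta: end t=1027 <= t=449? ✗; end t=1027 < t=539? ✗; start t=925 < t=994? ✓ → no.
Result: beta.

beta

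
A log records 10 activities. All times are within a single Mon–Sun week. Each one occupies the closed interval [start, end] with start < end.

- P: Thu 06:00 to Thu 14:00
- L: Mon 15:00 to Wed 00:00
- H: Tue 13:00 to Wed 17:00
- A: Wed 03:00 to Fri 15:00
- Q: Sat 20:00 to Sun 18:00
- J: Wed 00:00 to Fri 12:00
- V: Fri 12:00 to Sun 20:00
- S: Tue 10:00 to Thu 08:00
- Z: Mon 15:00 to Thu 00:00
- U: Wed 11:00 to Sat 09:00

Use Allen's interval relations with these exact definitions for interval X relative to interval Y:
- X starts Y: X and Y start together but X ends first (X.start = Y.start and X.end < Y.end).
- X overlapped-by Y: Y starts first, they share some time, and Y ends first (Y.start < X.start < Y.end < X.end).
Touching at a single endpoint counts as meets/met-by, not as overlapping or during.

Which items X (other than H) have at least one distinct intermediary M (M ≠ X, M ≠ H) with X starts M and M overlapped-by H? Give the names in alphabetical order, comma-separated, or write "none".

Target H = [Tue 13:00, Wed 17:00].
Intermediaries M with M overlapped-by H: A, J, U.
Via A — items with X starts A: none.
Via J — items with X starts J: none.
Via U — items with X starts U: none.
Union: none.

none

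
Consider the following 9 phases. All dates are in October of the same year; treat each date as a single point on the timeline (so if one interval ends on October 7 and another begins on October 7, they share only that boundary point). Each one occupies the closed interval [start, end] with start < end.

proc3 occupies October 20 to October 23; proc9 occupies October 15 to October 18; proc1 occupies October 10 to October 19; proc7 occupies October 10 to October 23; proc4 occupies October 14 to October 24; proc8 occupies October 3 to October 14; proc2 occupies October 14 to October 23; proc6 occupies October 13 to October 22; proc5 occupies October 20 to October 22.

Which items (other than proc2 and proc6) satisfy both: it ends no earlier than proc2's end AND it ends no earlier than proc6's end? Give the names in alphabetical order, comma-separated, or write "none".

proc3, proc4, proc7

Conditions: its end is no earlier than proc2's end (X.end >= October 23) AND its end is no earlier than proc6's end (X.end >= October 22).
proc1: end October 19 >= October 23? ✗; end October 19 >= October 22? ✗ → no.
proc3: end October 23 >= October 23? ✓; end October 23 >= October 22? ✓ → yes.
proc4: end October 24 >= October 23? ✓; end October 24 >= October 22? ✓ → yes.
proc5: end October 22 >= October 23? ✗; end October 22 >= October 22? ✓ → no.
proc7: end October 23 >= October 23? ✓; end October 23 >= October 22? ✓ → yes.
proc8: end October 14 >= October 23? ✗; end October 14 >= October 22? ✗ → no.
proc9: end October 18 >= October 23? ✗; end October 18 >= October 22? ✗ → no.
Result: proc3, proc4, proc7.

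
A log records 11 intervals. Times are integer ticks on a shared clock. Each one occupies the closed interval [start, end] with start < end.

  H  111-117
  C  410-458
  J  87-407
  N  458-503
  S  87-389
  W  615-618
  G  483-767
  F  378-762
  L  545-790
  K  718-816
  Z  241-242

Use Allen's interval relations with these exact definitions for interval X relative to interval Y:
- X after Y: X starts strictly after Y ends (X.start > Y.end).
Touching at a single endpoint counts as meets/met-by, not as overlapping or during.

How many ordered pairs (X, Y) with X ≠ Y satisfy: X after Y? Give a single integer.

Checking all 110 ordered pairs for relation 'after'; matching pairs in alphabetical order:
(C, H): C after H ✓
(C, J): C after J ✓
(C, S): C after S ✓
(C, Z): C after Z ✓
(F, H): F after H ✓
(F, Z): F after Z ✓
(G, C): G after C ✓
(G, H): G after H ✓
(G, J): G after J ✓
(G, S): G after S ✓
(G, Z): G after Z ✓
(K, C): K after C ✓
(K, H): K after H ✓
(K, J): K after J ✓
(K, N): K after N ✓
(K, S): K after S ✓
(K, W): K after W ✓
(K, Z): K after Z ✓
(L, C): L after C ✓
(L, H): L after H ✓
(L, J): L after J ✓
(L, N): L after N ✓
(L, S): L after S ✓
(L, Z): L after Z ✓
... plus 11 further pairs not listed.
Count: 35.

35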